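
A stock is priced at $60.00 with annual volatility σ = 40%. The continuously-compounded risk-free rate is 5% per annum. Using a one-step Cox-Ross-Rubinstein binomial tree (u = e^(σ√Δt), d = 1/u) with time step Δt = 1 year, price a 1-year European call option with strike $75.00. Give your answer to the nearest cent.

$6.40

CRR parameters: u = e^(σ√Δt) = e^(0.4·√1) = 1.4918, d = 1/u = 0.6703
Per-period rate: rΔt = 0.05·1 = 0.05, so R = e^0.05 = 1.0513
Risk-neutral probability p = (e^0.05 − 0.6703)/(1.4918 − 0.6703) = 0.3810/0.8215 = 0.4637
Terminal stock prices: S_u = 89.51, S_d = 40.22
Terminal payoffs (S − K): max(14.51, 0) = 14.51, max(-34.78, 0) = 0
Node 0 (S = 60): V_0 = e^(−0.05)·[0.4637·14.5095 + 0.5363·0.0000] = 6.4002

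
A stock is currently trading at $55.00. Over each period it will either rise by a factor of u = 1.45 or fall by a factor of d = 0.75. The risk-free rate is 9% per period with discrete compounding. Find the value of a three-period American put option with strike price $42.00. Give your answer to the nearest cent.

$2.46

Risk-neutral probability p = (1 + 0.09 − 0.75)/(1.45 − 0.75) = 0.3400/0.7000 = 0.4857
Terminal stock prices: S_uuu = 167.7, S_uud = 86.73, S_udd = 44.86, S_ddd = 23.2
Terminal payoffs (K − S): max(-125.7, 0) = 0, max(-44.73, 0) = 0, max(-2.859, 0) = 0, max(18.8, 0) = 18.8
Node uu (S = 115.6): continuation = 1/1.09·[0.4857·0.0000 + 0.5143·0.0000] = 0.0000; exercise value = 0.0000 ≤ continuation, so V_uu = 0.0000
Node ud (S = 59.81): continuation = 1/1.09·[0.4857·0.0000 + 0.5143·0.0000] = 0.0000; exercise value = 0.0000 ≤ continuation, so V_ud = 0.0000
Node dd (S = 30.94): continuation = 1/1.09·[0.4857·0.0000 + 0.5143·18.7969] = 8.8688; exercise value = 11.0625 > continuation, so V_dd = 11.0625 (exercise)
Node u (S = 79.75): continuation = 1/1.09·[0.4857·0.0000 + 0.5143·0.0000] = 0.0000; exercise value = 0.0000 ≤ continuation, so V_u = 0.0000
Node d (S = 41.25): continuation = 1/1.09·[0.4857·0.0000 + 0.5143·11.0625] = 5.2195; exercise value = 0.7500 ≤ continuation, so V_d = 5.2195
Node 0 (S = 55): continuation = 1/1.09·[0.4857·0.0000 + 0.5143·5.2195] = 2.4627; exercise value = 0.0000 ≤ continuation, so V_0 = 2.4627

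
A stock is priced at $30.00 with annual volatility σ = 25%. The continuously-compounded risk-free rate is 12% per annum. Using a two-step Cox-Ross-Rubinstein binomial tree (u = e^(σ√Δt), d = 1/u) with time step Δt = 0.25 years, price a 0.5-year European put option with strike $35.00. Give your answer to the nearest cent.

CRR parameters: u = e^(σ√Δt) = e^(0.25·√0.25) = 1.1331, d = 1/u = 0.8825
Per-period rate: rΔt = 0.12·0.25 = 0.03, so R = e^0.03 = 1.0305
Risk-neutral probability p = (e^0.03 − 0.8825)/(1.1331 − 0.8825) = 0.1480/0.2507 = 0.5903
Terminal stock prices: S_uu = 38.52, S_ud = 30, S_dd = 23.36
Terminal payoffs (K − S): max(-3.521, 0) = 0, max(5, 0) = 5, max(11.64, 0) = 11.64
Node u (S = 33.99): V_u = e^(−0.03)·[0.5903·0.0000 + 0.4097·5.0000] = 1.9880
Node d (S = 26.47): V_d = e^(−0.03)·[0.5903·5.0000 + 0.4097·11.6360] = 7.4907
Node 0 (S = 30): V_0 = e^(−0.03)·[0.5903·1.9880 + 0.4097·7.4907] = 4.1171

$4.12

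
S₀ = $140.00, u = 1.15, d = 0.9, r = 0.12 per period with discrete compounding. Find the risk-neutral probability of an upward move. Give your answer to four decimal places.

Risk-neutral probability p = (1 + 0.12 − 0.9)/(1.15 − 0.9) = 0.2200/0.2500 = 0.8800

p = 0.8800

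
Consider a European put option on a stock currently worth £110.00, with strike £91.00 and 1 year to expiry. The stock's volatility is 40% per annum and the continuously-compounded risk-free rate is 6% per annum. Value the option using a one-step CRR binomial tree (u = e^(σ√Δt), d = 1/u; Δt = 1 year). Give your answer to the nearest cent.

CRR parameters: u = e^(σ√Δt) = e^(0.4·√1) = 1.4918, d = 1/u = 0.6703
Per-period rate: rΔt = 0.06·1 = 0.06, so R = e^0.06 = 1.0618
Risk-neutral probability p = (e^0.06 − 0.6703)/(1.4918 − 0.6703) = 0.3915/0.8215 = 0.4766
Terminal stock prices: S_u = 164.1, S_d = 73.74
Terminal payoffs (K − S): max(-73.1, 0) = 0, max(17.26, 0) = 17.26
Node 0 (S = 110): V_0 = e^(−0.06)·[0.4766·0.0000 + 0.5234·17.2648] = 8.5104

£8.51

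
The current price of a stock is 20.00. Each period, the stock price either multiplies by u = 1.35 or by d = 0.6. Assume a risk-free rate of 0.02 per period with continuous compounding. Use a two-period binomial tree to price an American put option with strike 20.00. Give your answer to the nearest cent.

4.35

Risk-neutral probability p = (e^0.02 − 0.6)/(1.35 − 0.6) = 0.4202/0.7500 = 0.5603
Terminal stock prices: S_uu = 36.45, S_ud = 16.2, S_dd = 7.2
Terminal payoffs (K − S): max(-16.45, 0) = 0, max(3.8, 0) = 3.8, max(12.8, 0) = 12.8
Node u (S = 27): continuation = e^(−0.02)·[0.5603·0.0000 + 0.4397·3.8000] = 1.6379; exercise value = 0.0000 ≤ continuation, so V_u = 1.6379
Node d (S = 12): continuation = e^(−0.02)·[0.5603·3.8000 + 0.4397·12.8000] = 7.6040; exercise value = 8.0000 > continuation, so V_d = 8.0000 (exercise)
Node 0 (S = 20): continuation = e^(−0.02)·[0.5603·1.6379 + 0.4397·8.0000] = 4.3477; exercise value = 0.0000 ≤ continuation, so V_0 = 4.3477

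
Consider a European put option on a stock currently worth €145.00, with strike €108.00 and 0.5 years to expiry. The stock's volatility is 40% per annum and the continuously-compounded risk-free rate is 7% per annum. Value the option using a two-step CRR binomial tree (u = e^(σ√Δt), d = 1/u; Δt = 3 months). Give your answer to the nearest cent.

€2.67

CRR parameters: u = e^(σ√Δt) = e^(0.4·√0.25) = 1.2214, d = 1/u = 0.8187
Per-period rate: rΔt = 0.07·0.25 = 0.0175, so R = e^0.0175 = 1.0177
Risk-neutral probability p = (e^0.0175 − 0.8187)/(1.2214 − 0.8187) = 0.1989/0.4027 = 0.4940
Terminal stock prices: S_uu = 216.3, S_ud = 145, S_dd = 97.2
Terminal payoffs (K − S): max(-108.3, 0) = 0, max(-37, 0) = 0, max(10.8, 0) = 10.8
Node u (S = 177.1): V_u = e^(−0.0175)·[0.4940·0.0000 + 0.5060·0.0000] = 0.0000
Node d (S = 118.7): V_d = e^(−0.0175)·[0.4940·0.0000 + 0.5060·10.8036] = 5.3717
Node 0 (S = 145): V_0 = e^(−0.0175)·[0.4940·0.0000 + 0.5060·5.3717] = 2.6709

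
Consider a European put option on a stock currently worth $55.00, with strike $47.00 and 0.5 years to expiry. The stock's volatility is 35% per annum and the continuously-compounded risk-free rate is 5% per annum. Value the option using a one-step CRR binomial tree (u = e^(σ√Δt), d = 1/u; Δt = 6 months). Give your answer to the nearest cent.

CRR parameters: u = e^(σ√Δt) = e^(0.35·√0.5) = 1.2808, d = 1/u = 0.7808
Per-period rate: rΔt = 0.05·0.5 = 0.025, so R = e^0.025 = 1.0253
Risk-neutral probability p = (e^0.025 − 0.7808)/(1.2808 − 0.7808) = 0.2446/0.5000 = 0.4891
Terminal stock prices: S_u = 70.44, S_d = 42.94
Terminal payoffs (K − S): max(-23.44, 0) = 0, max(4.058, 0) = 4.058
Node 0 (S = 55): V_0 = e^(−0.025)·[0.4891·0.0000 + 0.5109·4.0582] = 2.0223

$2.02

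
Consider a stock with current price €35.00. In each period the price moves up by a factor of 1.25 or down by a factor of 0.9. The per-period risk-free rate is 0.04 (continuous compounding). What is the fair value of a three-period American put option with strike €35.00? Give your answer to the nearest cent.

Risk-neutral probability p = (e^0.04 − 0.9)/(1.25 − 0.9) = 0.1408/0.3500 = 0.4023
Terminal stock prices: S_uuu = 68.36, S_uud = 49.22, S_udd = 35.44, S_ddd = 25.52
Terminal payoffs (K − S): max(-33.36, 0) = 0, max(-14.22, 0) = 0, max(-0.4375, 0) = 0, max(9.485, 0) = 9.485
Node uu (S = 54.69): continuation = e^(−0.04)·[0.4023·0.0000 + 0.5977·0.0000] = 0.0000; exercise value = 0.0000 ≤ continuation, so V_uu = 0.0000
Node ud (S = 39.38): continuation = e^(−0.04)·[0.4023·0.0000 + 0.5977·0.0000] = 0.0000; exercise value = 0.0000 ≤ continuation, so V_ud = 0.0000
Node dd (S = 28.35): continuation = e^(−0.04)·[0.4023·0.0000 + 0.5977·9.4850] = 5.4467; exercise value = 6.6500 > continuation, so V_dd = 6.6500 (exercise)
Node u (S = 43.75): continuation = e^(−0.04)·[0.4023·0.0000 + 0.5977·0.0000] = 0.0000; exercise value = 0.0000 ≤ continuation, so V_u = 0.0000
Node d (S = 31.5): continuation = e^(−0.04)·[0.4023·0.0000 + 0.5977·6.6500] = 3.8187; exercise value = 3.5000 ≤ continuation, so V_d = 3.8187
Node 0 (S = 35): continuation = e^(−0.04)·[0.4023·0.0000 + 0.5977·3.8187] = 2.1929; exercise value = 0.0000 ≤ continuation, so V_0 = 2.1929

€2.19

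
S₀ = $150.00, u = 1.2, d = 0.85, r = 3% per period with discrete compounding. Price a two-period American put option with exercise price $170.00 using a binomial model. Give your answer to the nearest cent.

$24.04

Risk-neutral probability p = (1 + 0.03 − 0.85)/(1.2 − 0.85) = 0.1800/0.3500 = 0.5143
Terminal stock prices: S_uu = 216, S_ud = 153, S_dd = 108.4
Terminal payoffs (K − S): max(-46, 0) = 0, max(17, 0) = 17, max(61.63, 0) = 61.63
Node u (S = 180): continuation = 1/1.03·[0.5143·0.0000 + 0.4857·17.0000] = 8.0166; exercise value = 0.0000 ≤ continuation, so V_u = 8.0166
Node d (S = 127.5): continuation = 1/1.03·[0.5143·17.0000 + 0.4857·61.6250] = 37.5485; exercise value = 42.5000 > continuation, so V_d = 42.5000 (exercise)
Node 0 (S = 150): continuation = 1/1.03·[0.5143·8.0166 + 0.4857·42.5000] = 24.0444; exercise value = 20.0000 ≤ continuation, so V_0 = 24.0444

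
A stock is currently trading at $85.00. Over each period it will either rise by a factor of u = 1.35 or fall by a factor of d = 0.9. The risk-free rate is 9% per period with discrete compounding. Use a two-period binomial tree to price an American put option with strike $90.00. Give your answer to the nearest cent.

Risk-neutral probability p = (1 + 0.09 − 0.9)/(1.35 − 0.9) = 0.1900/0.4500 = 0.4222
Terminal stock prices: S_uu = 154.9, S_ud = 103.3, S_dd = 68.85
Terminal payoffs (K − S): max(-64.91, 0) = 0, max(-13.28, 0) = 0, max(21.15, 0) = 21.15
Node u (S = 114.8): continuation = 1/1.09·[0.4222·0.0000 + 0.5778·0.0000] = 0.0000; exercise value = 0.0000 ≤ continuation, so V_u = 0.0000
Node d (S = 76.5): continuation = 1/1.09·[0.4222·0.0000 + 0.5778·21.1500] = 11.2110; exercise value = 13.5000 > continuation, so V_d = 13.5000 (exercise)
Node 0 (S = 85): continuation = 1/1.09·[0.4222·0.0000 + 0.5778·13.5000] = 7.1560; exercise value = 5.0000 ≤ continuation, so V_0 = 7.1560

$7.16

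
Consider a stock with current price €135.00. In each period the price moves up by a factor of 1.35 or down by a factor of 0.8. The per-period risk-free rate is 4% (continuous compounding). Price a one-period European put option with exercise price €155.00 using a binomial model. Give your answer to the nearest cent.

Risk-neutral probability p = (e^0.04 − 0.8)/(1.35 − 0.8) = 0.2408/0.5500 = 0.4378
Terminal stock prices: S_u = 182.2, S_d = 108
Terminal payoffs (K − S): max(-27.25, 0) = 0, max(47, 0) = 47
Node 0 (S = 135): V_0 = e^(−0.04)·[0.4378·0.0000 + 0.5622·47.0000] = 25.3856

€25.39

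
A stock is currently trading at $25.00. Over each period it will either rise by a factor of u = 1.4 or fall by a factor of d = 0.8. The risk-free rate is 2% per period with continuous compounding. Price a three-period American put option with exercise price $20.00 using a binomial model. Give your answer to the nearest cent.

Risk-neutral probability p = (e^0.02 − 0.8)/(1.4 − 0.8) = 0.2202/0.6000 = 0.3670
Terminal stock prices: S_uuu = 68.6, S_uud = 39.2, S_udd = 22.4, S_ddd = 12.8
Terminal payoffs (K − S): max(-48.6, 0) = 0, max(-19.2, 0) = 0, max(-2.4, 0) = 0, max(7.2, 0) = 7.2
Node uu (S = 49): continuation = e^(−0.02)·[0.3670·0.0000 + 0.6330·0.0000] = 0.0000; exercise value = 0.0000 ≤ continuation, so V_uu = 0.0000
Node ud (S = 28): continuation = e^(−0.02)·[0.3670·0.0000 + 0.6330·0.0000] = 0.0000; exercise value = 0.0000 ≤ continuation, so V_ud = 0.0000
Node dd (S = 16): continuation = e^(−0.02)·[0.3670·0.0000 + 0.6330·7.2000] = 4.4673; exercise value = 4.0000 ≤ continuation, so V_dd = 4.4673
Node u (S = 35): continuation = e^(−0.02)·[0.3670·0.0000 + 0.6330·0.0000] = 0.0000; exercise value = 0.0000 ≤ continuation, so V_u = 0.0000
Node d (S = 20): continuation = e^(−0.02)·[0.3670·0.0000 + 0.6330·4.4673] = 2.7718; exercise value = 0.0000 ≤ continuation, so V_d = 2.7718
Node 0 (S = 25): continuation = e^(−0.02)·[0.3670·0.0000 + 0.6330·2.7718] = 1.7198; exercise value = 0.0000 ≤ continuation, so V_0 = 1.7198

$1.72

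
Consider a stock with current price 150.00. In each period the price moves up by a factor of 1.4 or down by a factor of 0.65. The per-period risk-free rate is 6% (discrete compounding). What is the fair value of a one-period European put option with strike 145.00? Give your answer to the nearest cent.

Risk-neutral probability p = (1 + 0.06 − 0.65)/(1.4 − 0.65) = 0.4100/0.7500 = 0.5467
Terminal stock prices: S_u = 210, S_d = 97.5
Terminal payoffs (K − S): max(-65, 0) = 0, max(47.5, 0) = 47.5
Node 0 (S = 150): V_0 = 1/1.06·[0.5467·0.0000 + 0.4533·47.5000] = 20.3145

20.31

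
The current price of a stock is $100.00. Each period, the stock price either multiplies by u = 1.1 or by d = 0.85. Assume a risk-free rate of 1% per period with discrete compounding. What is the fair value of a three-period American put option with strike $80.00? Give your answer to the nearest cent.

$1.07

Risk-neutral probability p = (1 + 0.01 − 0.85)/(1.1 − 0.85) = 0.1600/0.2500 = 0.6400
Terminal stock prices: S_uuu = 133.1, S_uud = 102.9, S_udd = 79.48, S_ddd = 61.41
Terminal payoffs (K − S): max(-53.1, 0) = 0, max(-22.85, 0) = 0, max(0.525, 0) = 0.525, max(18.59, 0) = 18.59
Node uu (S = 121): continuation = 1/1.01·[0.6400·0.0000 + 0.3600·0.0000] = 0.0000; exercise value = 0.0000 ≤ continuation, so V_uu = 0.0000
Node ud (S = 93.5): continuation = 1/1.01·[0.6400·0.0000 + 0.3600·0.5250] = 0.1871; exercise value = 0.0000 ≤ continuation, so V_ud = 0.1871
Node dd (S = 72.25): continuation = 1/1.01·[0.6400·0.5250 + 0.3600·18.5875] = 6.9579; exercise value = 7.7500 > continuation, so V_dd = 7.7500 (exercise)
Node u (S = 110): continuation = 1/1.01·[0.6400·0.0000 + 0.3600·0.1871] = 0.0667; exercise value = 0.0000 ≤ continuation, so V_u = 0.0667
Node d (S = 85): continuation = 1/1.01·[0.6400·0.1871 + 0.3600·7.7500] = 2.8810; exercise value = 0.0000 ≤ continuation, so V_d = 2.8810
Node 0 (S = 100): continuation = 1/1.01·[0.6400·0.0667 + 0.3600·2.8810] = 1.0691; exercise value = 0.0000 ≤ continuation, so V_0 = 1.0691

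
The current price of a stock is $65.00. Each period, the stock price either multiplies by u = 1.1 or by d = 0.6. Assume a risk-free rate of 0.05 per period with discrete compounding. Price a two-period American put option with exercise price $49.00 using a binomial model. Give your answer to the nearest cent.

$1.45

Risk-neutral probability p = (1 + 0.05 − 0.6)/(1.1 − 0.6) = 0.4500/0.5000 = 0.9000
Terminal stock prices: S_uu = 78.65, S_ud = 42.9, S_dd = 23.4
Terminal payoffs (K − S): max(-29.65, 0) = 0, max(6.1, 0) = 6.1, max(25.6, 0) = 25.6
Node u (S = 71.5): continuation = 1/1.05·[0.9000·0.0000 + 0.1000·6.1000] = 0.5810; exercise value = 0.0000 ≤ continuation, so V_u = 0.5810
Node d (S = 39): continuation = 1/1.05·[0.9000·6.1000 + 0.1000·25.6000] = 7.6667; exercise value = 10.0000 > continuation, so V_d = 10.0000 (exercise)
Node 0 (S = 65): continuation = 1/1.05·[0.9000·0.5810 + 0.1000·10.0000] = 1.4503; exercise value = 0.0000 ≤ continuation, so V_0 = 1.4503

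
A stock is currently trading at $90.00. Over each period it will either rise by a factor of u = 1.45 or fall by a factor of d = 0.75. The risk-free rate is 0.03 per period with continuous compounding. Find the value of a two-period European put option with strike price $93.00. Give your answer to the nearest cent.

$14.34

Risk-neutral probability p = (e^0.03 − 0.75)/(1.45 − 0.75) = 0.2805/0.7000 = 0.4006
Terminal stock prices: S_uu = 189.2, S_ud = 97.88, S_dd = 50.62
Terminal payoffs (K − S): max(-96.22, 0) = 0, max(-4.875, 0) = 0, max(42.38, 0) = 42.38
Node u (S = 130.5): V_u = e^(−0.03)·[0.4006·0.0000 + 0.5994·0.0000] = 0.0000
Node d (S = 67.5): V_d = e^(−0.03)·[0.4006·0.0000 + 0.5994·42.3750] = 24.6469
Node 0 (S = 90): V_0 = e^(−0.03)·[0.4006·0.0000 + 0.5994·24.6469] = 14.3355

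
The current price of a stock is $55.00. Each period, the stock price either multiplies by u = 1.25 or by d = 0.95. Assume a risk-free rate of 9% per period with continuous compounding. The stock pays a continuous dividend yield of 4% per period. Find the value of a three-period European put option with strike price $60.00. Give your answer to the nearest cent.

Per-period risk-free factor R = e^0.09 = 1.0942; dividend-adjusted growth = e^(0.09−0.04) = 1.0513.
Risk-neutral probability p = (1.0513 − 0.95)/(1.25 − 0.95) = 0.1013/0.3000 = 0.3376
Terminal stock prices: S_uuu = 107.4, S_uud = 81.64, S_udd = 62.05, S_ddd = 47.16
Terminal payoffs (K − S): max(-47.42, 0) = 0, max(-21.64, 0) = 0, max(-2.047, 0) = 0, max(12.84, 0) = 12.84
Node uu (S = 85.94): V_uu = e^(−0.09)·[0.3376·0.0000 + 0.6624·0.0000] = 0.0000
Node ud (S = 65.31): V_ud = e^(−0.09)·[0.3376·0.0000 + 0.6624·0.0000] = 0.0000
Node dd (S = 49.64): V_dd = e^(−0.09)·[0.3376·0.0000 + 0.6624·12.8444] = 7.7762
Node u (S = 68.75): V_u = e^(−0.09)·[0.3376·0.0000 + 0.6624·0.0000] = 0.0000
Node d (S = 52.25): V_d = e^(−0.09)·[0.3376·0.0000 + 0.6624·7.7762] = 4.7078
Node 0 (S = 55): V_0 = e^(−0.09)·[0.3376·0.0000 + 0.6624·4.7078] = 2.8502

$2.85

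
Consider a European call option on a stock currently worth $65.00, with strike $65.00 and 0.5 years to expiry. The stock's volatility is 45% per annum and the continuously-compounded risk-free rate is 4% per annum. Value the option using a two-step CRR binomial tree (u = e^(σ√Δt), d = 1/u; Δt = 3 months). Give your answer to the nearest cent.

CRR parameters: u = e^(σ√Δt) = e^(0.45·√0.25) = 1.2523, d = 1/u = 0.7985
Per-period rate: rΔt = 0.04·0.25 = 0.01, so R = e^0.01 = 1.0101
Risk-neutral probability p = (e^0.01 − 0.7985)/(1.2523 − 0.7985) = 0.2115/0.4538 = 0.4661
Terminal stock prices: S_uu = 101.9, S_ud = 65, S_dd = 41.45
Terminal payoffs (S − K): max(36.94, 0) = 36.94, max(0, 0) = 0, max(-23.55, 0) = 0
Node u (S = 81.4): V_u = e^(−0.01)·[0.4661·36.9403 + 0.5339·0.0000] = 17.0477
Node d (S = 51.9): V_d = e^(−0.01)·[0.4661·0.0000 + 0.5339·0.0000] = 0.0000
Node 0 (S = 65): V_0 = e^(−0.01)·[0.4661·17.0477 + 0.5339·0.0000] = 7.8674

$7.87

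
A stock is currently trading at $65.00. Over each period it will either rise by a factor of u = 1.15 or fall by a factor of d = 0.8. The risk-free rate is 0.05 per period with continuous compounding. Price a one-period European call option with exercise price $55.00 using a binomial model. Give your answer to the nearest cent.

Risk-neutral probability p = (e^0.05 − 0.8)/(1.15 − 0.8) = 0.2513/0.3500 = 0.7179
Terminal stock prices: S_u = 74.75, S_d = 52
Terminal payoffs (S − K): max(19.75, 0) = 19.75, max(-3, 0) = 0
Node 0 (S = 65): V_0 = e^(−0.05)·[0.7179·19.7500 + 0.2821·0.0000] = 13.4874

$13.49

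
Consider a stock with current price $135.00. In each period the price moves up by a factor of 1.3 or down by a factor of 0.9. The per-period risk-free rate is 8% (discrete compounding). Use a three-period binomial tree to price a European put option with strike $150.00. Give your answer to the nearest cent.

$9.36

Risk-neutral probability p = (1 + 0.08 − 0.9)/(1.3 − 0.9) = 0.1800/0.4000 = 0.4500
Terminal stock prices: S_uuu = 296.6, S_uud = 205.3, S_udd = 142.2, S_ddd = 98.42
Terminal payoffs (K − S): max(-146.6, 0) = 0, max(-55.34, 0) = 0, max(7.845, 0) = 7.845, max(51.58, 0) = 51.58
Node uu (S = 228.2): V_uu = 1/1.08·[0.4500·0.0000 + 0.5500·0.0000] = 0.0000
Node ud (S = 158): V_ud = 1/1.08·[0.4500·0.0000 + 0.5500·7.8450] = 3.9951
Node dd (S = 109.4): V_dd = 1/1.08·[0.4500·7.8450 + 0.5500·51.5850] = 29.5389
Node u (S = 175.5): V_u = 1/1.08·[0.4500·0.0000 + 0.5500·3.9951] = 2.0346
Node d (S = 121.5): V_d = 1/1.08·[0.4500·3.9951 + 0.5500·29.5389] = 16.7076
Node 0 (S = 135): V_0 = 1/1.08·[0.4500·2.0346 + 0.5500·16.7076] = 9.3562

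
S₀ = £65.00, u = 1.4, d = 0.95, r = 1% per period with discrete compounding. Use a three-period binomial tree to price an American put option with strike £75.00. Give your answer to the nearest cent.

Risk-neutral probability p = (1 + 0.01 − 0.95)/(1.4 − 0.95) = 0.0600/0.4500 = 0.1333
Terminal stock prices: S_uuu = 178.4, S_uud = 121, S_udd = 82.13, S_ddd = 55.73
Terminal payoffs (K − S): max(-103.4, 0) = 0, max(-46.03, 0) = 0, max(-7.127, 0) = 0, max(19.27, 0) = 19.27
Node uu (S = 127.4): continuation = 1/1.01·[0.1333·0.0000 + 0.8667·0.0000] = 0.0000; exercise value = 0.0000 ≤ continuation, so V_uu = 0.0000
Node ud (S = 86.45): continuation = 1/1.01·[0.1333·0.0000 + 0.8667·0.0000] = 0.0000; exercise value = 0.0000 ≤ continuation, so V_ud = 0.0000
Node dd (S = 58.66): continuation = 1/1.01·[0.1333·0.0000 + 0.8667·19.2706] = 16.5358; exercise value = 16.3375 ≤ continuation, so V_dd = 16.5358
Node u (S = 91): continuation = 1/1.01·[0.1333·0.0000 + 0.8667·0.0000] = 0.0000; exercise value = 0.0000 ≤ continuation, so V_u = 0.0000
Node d (S = 61.75): continuation = 1/1.01·[0.1333·0.0000 + 0.8667·16.5358] = 14.1892; exercise value = 13.2500 ≤ continuation, so V_d = 14.1892
Node 0 (S = 65): continuation = 1/1.01·[0.1333·0.0000 + 0.8667·14.1892] = 12.1755; exercise value = 10.0000 ≤ continuation, so V_0 = 12.1755

£12.18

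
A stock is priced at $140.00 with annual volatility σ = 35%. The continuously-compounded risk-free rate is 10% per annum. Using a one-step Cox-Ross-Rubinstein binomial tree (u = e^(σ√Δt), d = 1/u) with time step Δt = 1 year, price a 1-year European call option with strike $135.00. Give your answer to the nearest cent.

CRR parameters: u = e^(σ√Δt) = e^(0.35·√1) = 1.4191, d = 1/u = 0.7047
Per-period rate: rΔt = 0.1·1 = 0.1, so R = e^0.1 = 1.1052
Risk-neutral probability p = (e^0.1 − 0.7047)/(1.4191 − 0.7047) = 0.4005/0.7144 = 0.5606
Terminal stock prices: S_u = 198.7, S_d = 98.66
Terminal payoffs (S − K): max(63.67, 0) = 63.67, max(-36.34, 0) = 0
Node 0 (S = 140): V_0 = e^(−0.1)·[0.5606·63.6695 + 0.4394·0.0000] = 32.2966

$32.30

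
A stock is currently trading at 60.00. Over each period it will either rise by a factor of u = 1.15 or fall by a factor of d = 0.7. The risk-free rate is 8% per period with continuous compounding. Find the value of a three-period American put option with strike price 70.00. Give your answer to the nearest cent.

10.00

Risk-neutral probability p = (e^0.08 − 0.7)/(1.15 − 0.7) = 0.3833/0.4500 = 0.8517
Terminal stock prices: S_uuu = 91.25, S_uud = 55.54, S_udd = 33.81, S_ddd = 20.58
Terminal payoffs (K − S): max(-21.25, 0) = 0, max(14.46, 0) = 14.46, max(36.19, 0) = 36.19, max(49.42, 0) = 49.42
Node uu (S = 79.35): continuation = e^(−0.08)·[0.8517·0.0000 + 0.1483·14.4550] = 1.9782; exercise value = 0.0000 ≤ continuation, so V_uu = 1.9782
Node ud (S = 48.3): continuation = e^(−0.08)·[0.8517·14.4550 + 0.1483·36.1900] = 16.3181; exercise value = 21.7000 > continuation, so V_ud = 21.7000 (exercise)
Node dd (S = 29.4): continuation = e^(−0.08)·[0.8517·36.1900 + 0.1483·49.4200] = 35.2181; exercise value = 40.6000 > continuation, so V_dd = 40.6000 (exercise)
Node u (S = 69): continuation = e^(−0.08)·[0.8517·1.9782 + 0.1483·21.7000] = 4.5251; exercise value = 1.0000 ≤ continuation, so V_u = 4.5251
Node d (S = 42): continuation = e^(−0.08)·[0.8517·21.7000 + 0.1483·40.6000] = 22.6181; exercise value = 28.0000 > continuation, so V_d = 28.0000 (exercise)
Node 0 (S = 60): continuation = e^(−0.08)·[0.8517·4.5251 + 0.1483·28.0000] = 7.3898; exercise value = 10.0000 > continuation, so V_0 = 10.0000 (exercise)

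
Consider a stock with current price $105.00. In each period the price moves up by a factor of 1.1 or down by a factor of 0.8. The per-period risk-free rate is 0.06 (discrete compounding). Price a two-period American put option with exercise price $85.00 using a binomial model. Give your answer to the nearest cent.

Risk-neutral probability p = (1 + 0.06 − 0.8)/(1.1 − 0.8) = 0.2600/0.3000 = 0.8667
Terminal stock prices: S_uu = 127.1, S_ud = 92.4, S_dd = 67.2
Terminal payoffs (K − S): max(-42.05, 0) = 0, max(-7.4, 0) = 0, max(17.8, 0) = 17.8
Node u (S = 115.5): continuation = 1/1.06·[0.8667·0.0000 + 0.1333·0.0000] = 0.0000; exercise value = 0.0000 ≤ continuation, so V_u = 0.0000
Node d (S = 84): continuation = 1/1.06·[0.8667·0.0000 + 0.1333·17.8000] = 2.2390; exercise value = 1.0000 ≤ continuation, so V_d = 2.2390
Node 0 (S = 105): continuation = 1/1.06·[0.8667·0.0000 + 0.1333·2.2390] = 0.2816; exercise value = 0.0000 ≤ continuation, so V_0 = 0.2816

$0.28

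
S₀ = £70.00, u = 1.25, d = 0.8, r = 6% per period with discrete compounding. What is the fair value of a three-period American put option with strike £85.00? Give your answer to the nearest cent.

£15.00

Risk-neutral probability p = (1 + 0.06 − 0.8)/(1.25 − 0.8) = 0.2600/0.4500 = 0.5778
Terminal stock prices: S_uuu = 136.7, S_uud = 87.5, S_udd = 56, S_ddd = 35.84
Terminal payoffs (K − S): max(-51.72, 0) = 0, max(-2.5, 0) = 0, max(29, 0) = 29, max(49.16, 0) = 49.16
Node uu (S = 109.4): continuation = 1/1.06·[0.5778·0.0000 + 0.4222·0.0000] = 0.0000; exercise value = 0.0000 ≤ continuation, so V_uu = 0.0000
Node ud (S = 70): continuation = 1/1.06·[0.5778·0.0000 + 0.4222·29.0000] = 11.5514; exercise value = 15.0000 > continuation, so V_ud = 15.0000 (exercise)
Node dd (S = 44.8): continuation = 1/1.06·[0.5778·29.0000 + 0.4222·49.1600] = 35.3887; exercise value = 40.2000 > continuation, so V_dd = 40.2000 (exercise)
Node u (S = 87.5): continuation = 1/1.06·[0.5778·0.0000 + 0.4222·15.0000] = 5.9748; exercise value = 0.0000 ≤ continuation, so V_u = 5.9748
Node d (S = 56): continuation = 1/1.06·[0.5778·15.0000 + 0.4222·40.2000] = 24.1887; exercise value = 29.0000 > continuation, so V_d = 29.0000 (exercise)
Node 0 (S = 70): continuation = 1/1.06·[0.5778·5.9748 + 0.4222·29.0000] = 14.8081; exercise value = 15.0000 > continuation, so V_0 = 15.0000 (exercise)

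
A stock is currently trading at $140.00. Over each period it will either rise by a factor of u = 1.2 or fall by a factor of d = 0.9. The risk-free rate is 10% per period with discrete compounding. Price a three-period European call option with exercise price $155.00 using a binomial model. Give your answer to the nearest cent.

$28.18

Risk-neutral probability p = (1 + 0.1 − 0.9)/(1.2 − 0.9) = 0.2000/0.3000 = 0.6667
Terminal stock prices: S_uuu = 241.9, S_uud = 181.4, S_udd = 136.1, S_ddd = 102.1
Terminal payoffs (S − K): max(86.92, 0) = 86.92, max(26.44, 0) = 26.44, max(-18.92, 0) = 0, max(-52.94, 0) = 0
Node uu (S = 201.6): V_uu = 1/1.1·[0.6667·86.9200 + 0.3333·26.4400] = 60.6909
Node ud (S = 151.2): V_ud = 1/1.1·[0.6667·26.4400 + 0.3333·0.0000] = 16.0242
Node dd (S = 113.4): V_dd = 1/1.1·[0.6667·0.0000 + 0.3333·0.0000] = 0.0000
Node u (S = 168): V_u = 1/1.1·[0.6667·60.6909 + 0.3333·16.0242] = 41.6382
Node d (S = 126): V_d = 1/1.1·[0.6667·16.0242 + 0.3333·0.0000] = 9.7117
Node 0 (S = 140): V_0 = 1/1.1·[0.6667·41.6382 + 0.3333·9.7117] = 28.1782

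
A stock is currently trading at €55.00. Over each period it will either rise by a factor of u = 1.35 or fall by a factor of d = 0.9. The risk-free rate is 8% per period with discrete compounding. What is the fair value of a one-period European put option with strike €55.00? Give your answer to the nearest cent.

Risk-neutral probability p = (1 + 0.08 − 0.9)/(1.35 − 0.9) = 0.1800/0.4500 = 0.4000
Terminal stock prices: S_u = 74.25, S_d = 49.5
Terminal payoffs (K − S): max(-19.25, 0) = 0, max(5.5, 0) = 5.5
Node 0 (S = 55): V_0 = 1/1.08·[0.4000·0.0000 + 0.6000·5.5000] = 3.0556

€3.06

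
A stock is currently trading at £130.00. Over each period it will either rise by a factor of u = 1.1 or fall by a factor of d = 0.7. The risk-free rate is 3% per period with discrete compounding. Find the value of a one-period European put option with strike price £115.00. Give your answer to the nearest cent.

Risk-neutral probability p = (1 + 0.03 − 0.7)/(1.1 − 0.7) = 0.3300/0.4000 = 0.8250
Terminal stock prices: S_u = 143, S_d = 91
Terminal payoffs (K − S): max(-28, 0) = 0, max(24, 0) = 24
Node 0 (S = 130): V_0 = 1/1.03·[0.8250·0.0000 + 0.1750·24.0000] = 4.0777

£4.08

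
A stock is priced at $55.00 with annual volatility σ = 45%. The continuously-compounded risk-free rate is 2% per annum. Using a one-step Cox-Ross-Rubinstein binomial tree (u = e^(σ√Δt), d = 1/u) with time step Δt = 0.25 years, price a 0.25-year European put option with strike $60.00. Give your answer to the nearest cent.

$8.72

CRR parameters: u = e^(σ√Δt) = e^(0.45·√0.25) = 1.2523, d = 1/u = 0.7985
Per-period rate: rΔt = 0.02·0.25 = 0.005, so R = e^0.005 = 1.0050
Risk-neutral probability p = (e^0.005 − 0.7985)/(1.2523 − 0.7985) = 0.2065/0.4538 = 0.4550
Terminal stock prices: S_u = 68.88, S_d = 43.92
Terminal payoffs (K − S): max(-8.878, 0) = 0, max(16.08, 0) = 16.08
Node 0 (S = 55): V_0 = e^(−0.005)·[0.4550·0.0000 + 0.5450·16.0816] = 8.7203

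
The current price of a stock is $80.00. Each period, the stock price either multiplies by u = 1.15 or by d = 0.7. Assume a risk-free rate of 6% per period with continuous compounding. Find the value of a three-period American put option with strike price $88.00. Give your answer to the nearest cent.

Risk-neutral probability p = (e^0.06 − 0.7)/(1.15 − 0.7) = 0.3618/0.4500 = 0.8041
Terminal stock prices: S_uuu = 121.7, S_uud = 74.06, S_udd = 45.08, S_ddd = 27.44
Terminal payoffs (K − S): max(-33.67, 0) = 0, max(13.94, 0) = 13.94, max(42.92, 0) = 42.92, max(60.56, 0) = 60.56
Node uu (S = 105.8): continuation = e^(−0.06)·[0.8041·0.0000 + 0.1959·13.9400] = 2.5721; exercise value = 0.0000 ≤ continuation, so V_uu = 2.5721
Node ud (S = 64.4): continuation = e^(−0.06)·[0.8041·13.9400 + 0.1959·42.9200] = 18.4753; exercise value = 23.6000 > continuation, so V_ud = 23.6000 (exercise)
Node dd (S = 39.2): continuation = e^(−0.06)·[0.8041·42.9200 + 0.1959·60.5600] = 43.6753; exercise value = 48.8000 > continuation, so V_dd = 48.8000 (exercise)
Node u (S = 92): continuation = e^(−0.06)·[0.8041·2.5721 + 0.1959·23.6000] = 6.3021; exercise value = 0.0000 ≤ continuation, so V_u = 6.3021
Node d (S = 56): continuation = e^(−0.06)·[0.8041·23.6000 + 0.1959·48.8000] = 26.8753; exercise value = 32.0000 > continuation, so V_d = 32.0000 (exercise)
Node 0 (S = 80): continuation = e^(−0.06)·[0.8041·6.3021 + 0.1959·32.0000] = 10.6766; exercise value = 8.0000 ≤ continuation, so V_0 = 10.6766

$10.68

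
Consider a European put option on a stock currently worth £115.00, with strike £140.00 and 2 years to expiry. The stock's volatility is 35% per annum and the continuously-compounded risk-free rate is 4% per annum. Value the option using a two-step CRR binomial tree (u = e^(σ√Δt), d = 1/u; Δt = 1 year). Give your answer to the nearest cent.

£32.95

CRR parameters: u = e^(σ√Δt) = e^(0.35·√1) = 1.4191, d = 1/u = 0.7047
Per-period rate: rΔt = 0.04·1 = 0.04, so R = e^0.04 = 1.0408
Risk-neutral probability p = (e^0.04 − 0.7047)/(1.4191 − 0.7047) = 0.3361/0.7144 = 0.4705
Terminal stock prices: S_uu = 231.6, S_ud = 115, S_dd = 57.11
Terminal payoffs (K − S): max(-91.58, 0) = 0, max(25, 0) = 25, max(82.89, 0) = 82.89
Node u (S = 163.2): V_u = e^(−0.04)·[0.4705·0.0000 + 0.5295·25.0000] = 12.7182
Node d (S = 81.04): V_d = e^(−0.04)·[0.4705·25.0000 + 0.5295·82.8927] = 53.4714
Node 0 (S = 115): V_0 = e^(−0.04)·[0.4705·12.7182 + 0.5295·53.4714] = 32.9518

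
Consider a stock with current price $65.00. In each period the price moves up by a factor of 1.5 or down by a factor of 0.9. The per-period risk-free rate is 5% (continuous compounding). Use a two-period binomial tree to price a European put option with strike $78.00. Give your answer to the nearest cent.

Risk-neutral probability p = (e^0.05 − 0.9)/(1.5 − 0.9) = 0.1513/0.6000 = 0.2521
Terminal stock prices: S_uu = 146.2, S_ud = 87.75, S_dd = 52.65
Terminal payoffs (K − S): max(-68.25, 0) = 0, max(-9.75, 0) = 0, max(25.35, 0) = 25.35
Node u (S = 97.5): V_u = e^(−0.05)·[0.2521·0.0000 + 0.7479·0.0000] = 0.0000
Node d (S = 58.5): V_d = e^(−0.05)·[0.2521·0.0000 + 0.7479·25.3500] = 18.0342
Node 0 (S = 65): V_0 = e^(−0.05)·[0.2521·0.0000 + 0.7479·18.0342] = 12.8296

$12.83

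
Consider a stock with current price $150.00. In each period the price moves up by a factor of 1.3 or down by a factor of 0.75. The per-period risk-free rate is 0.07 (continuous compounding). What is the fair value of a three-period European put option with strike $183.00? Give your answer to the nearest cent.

$24.75

Risk-neutral probability p = (e^0.07 − 0.75)/(1.3 − 0.75) = 0.3225/0.5500 = 0.5864
Terminal stock prices: S_uuu = 329.6, S_uud = 190.1, S_udd = 109.7, S_ddd = 63.28
Terminal payoffs (K − S): max(-146.6, 0) = 0, max(-7.125, 0) = 0, max(73.31, 0) = 73.31, max(119.7, 0) = 119.7
Node uu (S = 253.5): V_uu = e^(−0.07)·[0.5864·0.0000 + 0.4136·0.0000] = 0.0000
Node ud (S = 146.2): V_ud = e^(−0.07)·[0.5864·0.0000 + 0.4136·73.3125] = 28.2736
Node dd (S = 84.38): V_dd = e^(−0.07)·[0.5864·73.3125 + 0.4136·119.7188] = 86.2531
Node u (S = 195): V_u = e^(−0.07)·[0.5864·0.0000 + 0.4136·28.2736] = 10.9039
Node d (S = 112.5): V_d = e^(−0.07)·[0.5864·28.2736 + 0.4136·86.2531] = 48.7224
Node 0 (S = 150): V_0 = e^(−0.07)·[0.5864·10.9039 + 0.4136·48.7224] = 24.7517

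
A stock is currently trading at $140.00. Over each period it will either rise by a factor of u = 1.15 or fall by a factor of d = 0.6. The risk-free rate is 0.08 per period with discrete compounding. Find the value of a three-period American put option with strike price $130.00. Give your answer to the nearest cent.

$10.06

Risk-neutral probability p = (1 + 0.08 − 0.6)/(1.15 − 0.6) = 0.4800/0.5500 = 0.8727
Terminal stock prices: S_uuu = 212.9, S_uud = 111.1, S_udd = 57.96, S_ddd = 30.24
Terminal payoffs (K − S): max(-82.92, 0) = 0, max(18.91, 0) = 18.91, max(72.04, 0) = 72.04, max(99.76, 0) = 99.76
Node uu (S = 185.1): continuation = 1/1.08·[0.8727·0.0000 + 0.1273·18.9100] = 2.2285; exercise value = 0.0000 ≤ continuation, so V_uu = 2.2285
Node ud (S = 96.6): continuation = 1/1.08·[0.8727·18.9100 + 0.1273·72.0400] = 23.7704; exercise value = 33.4000 > continuation, so V_ud = 33.4000 (exercise)
Node dd (S = 50.4): continuation = 1/1.08·[0.8727·72.0400 + 0.1273·99.7600] = 69.9704; exercise value = 79.6000 > continuation, so V_dd = 79.6000 (exercise)
Node u (S = 161): continuation = 1/1.08·[0.8727·2.2285 + 0.1273·33.4000] = 5.7368; exercise value = 0.0000 ≤ continuation, so V_u = 5.7368
Node d (S = 84): continuation = 1/1.08·[0.8727·33.4000 + 0.1273·79.6000] = 36.3704; exercise value = 46.0000 > continuation, so V_d = 46.0000 (exercise)
Node 0 (S = 140): continuation = 1/1.08·[0.8727·5.7368 + 0.1273·46.0000] = 10.0567; exercise value = 0.0000 ≤ continuation, so V_0 = 10.0567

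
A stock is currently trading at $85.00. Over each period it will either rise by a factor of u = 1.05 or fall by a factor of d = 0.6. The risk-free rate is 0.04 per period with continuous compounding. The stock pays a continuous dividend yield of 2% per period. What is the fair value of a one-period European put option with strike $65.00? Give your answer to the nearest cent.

$0.89

Per-period risk-free factor R = e^0.04 = 1.0408; dividend-adjusted growth = e^(0.04−0.02) = 1.0202.
Risk-neutral probability p = (1.0202 − 0.6)/(1.05 − 0.6) = 0.4202/0.4500 = 0.9338
Terminal stock prices: S_u = 89.25, S_d = 51
Terminal payoffs (K − S): max(-24.25, 0) = 0, max(14, 0) = 14
Node 0 (S = 85): V_0 = e^(−0.04)·[0.9338·0.0000 + 0.0662·14.0000] = 0.8907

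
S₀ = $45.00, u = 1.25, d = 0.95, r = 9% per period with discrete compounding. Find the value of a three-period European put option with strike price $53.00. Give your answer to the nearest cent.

Risk-neutral probability p = (1 + 0.09 − 0.95)/(1.25 − 0.95) = 0.1400/0.3000 = 0.4667
Terminal stock prices: S_uuu = 87.89, S_uud = 66.8, S_udd = 50.77, S_ddd = 38.58
Terminal payoffs (K − S): max(-34.89, 0) = 0, max(-13.8, 0) = 0, max(2.234, 0) = 2.234, max(14.42, 0) = 14.42
Node uu (S = 70.31): V_uu = 1/1.09·[0.4667·0.0000 + 0.5333·0.0000] = 0.0000
Node ud (S = 53.44): V_ud = 1/1.09·[0.4667·0.0000 + 0.5333·2.2344] = 1.0933
Node dd (S = 40.61): V_dd = 1/1.09·[0.4667·2.2344 + 0.5333·14.4181] = 8.0114
Node u (S = 56.25): V_u = 1/1.09·[0.4667·0.0000 + 0.5333·1.0933] = 0.5349
Node d (S = 42.75): V_d = 1/1.09·[0.4667·1.0933 + 0.5333·8.0114] = 4.3880
Node 0 (S = 45): V_0 = 1/1.09·[0.4667·0.5349 + 0.5333·4.3880] = 2.3761

$2.38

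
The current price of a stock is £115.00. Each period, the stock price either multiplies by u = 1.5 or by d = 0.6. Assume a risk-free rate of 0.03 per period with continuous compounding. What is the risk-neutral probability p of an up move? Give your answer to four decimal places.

Risk-neutral probability p = (e^0.03 − 0.6)/(1.5 − 0.6) = 0.4305/0.9000 = 0.4783

p = 0.4783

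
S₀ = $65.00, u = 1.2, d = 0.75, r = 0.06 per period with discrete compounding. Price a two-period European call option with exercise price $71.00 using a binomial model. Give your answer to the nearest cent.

Risk-neutral probability p = (1 + 0.06 − 0.75)/(1.2 − 0.75) = 0.3100/0.4500 = 0.6889
Terminal stock prices: S_uu = 93.6, S_ud = 58.5, S_dd = 36.56
Terminal payoffs (S − K): max(22.6, 0) = 22.6, max(-12.5, 0) = 0, max(-34.44, 0) = 0
Node u (S = 78): V_u = 1/1.06·[0.6889·22.6000 + 0.3111·0.0000] = 14.6876
Node d (S = 48.75): V_d = 1/1.06·[0.6889·0.0000 + 0.3111·0.0000] = 0.0000
Node 0 (S = 65): V_0 = 1/1.06·[0.6889·14.6876 + 0.3111·0.0000] = 9.5454

$9.55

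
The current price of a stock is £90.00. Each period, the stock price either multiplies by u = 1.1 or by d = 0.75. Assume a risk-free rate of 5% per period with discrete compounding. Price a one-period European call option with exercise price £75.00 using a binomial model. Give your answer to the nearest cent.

Risk-neutral probability p = (1 + 0.05 − 0.75)/(1.1 − 0.75) = 0.3000/0.3500 = 0.8571
Terminal stock prices: S_u = 99, S_d = 67.5
Terminal payoffs (S − K): max(24, 0) = 24, max(-7.5, 0) = 0
Node 0 (S = 90): V_0 = 1/1.05·[0.8571·24.0000 + 0.1429·0.0000] = 19.5918

£19.59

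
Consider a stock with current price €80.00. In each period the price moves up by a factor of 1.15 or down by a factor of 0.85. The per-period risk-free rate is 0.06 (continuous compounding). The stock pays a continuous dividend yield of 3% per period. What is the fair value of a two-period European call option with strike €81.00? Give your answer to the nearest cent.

Per-period risk-free factor R = e^0.06 = 1.0618; dividend-adjusted growth = e^(0.06−0.03) = 1.0305.
Risk-neutral probability p = (1.0305 − 0.85)/(1.15 − 0.85) = 0.1805/0.3000 = 0.6015
Terminal stock prices: S_uu = 105.8, S_ud = 78.2, S_dd = 57.8
Terminal payoffs (S − K): max(24.8, 0) = 24.8, max(-2.8, 0) = 0, max(-23.2, 0) = 0
Node u (S = 92): V_u = e^(−0.06)·[0.6015·24.8000 + 0.3985·0.0000] = 14.0488
Node d (S = 68): V_d = e^(−0.06)·[0.6015·0.0000 + 0.3985·0.0000] = 0.0000
Node 0 (S = 80): V_0 = e^(−0.06)·[0.6015·14.0488 + 0.3985·0.0000] = 7.9585

€7.96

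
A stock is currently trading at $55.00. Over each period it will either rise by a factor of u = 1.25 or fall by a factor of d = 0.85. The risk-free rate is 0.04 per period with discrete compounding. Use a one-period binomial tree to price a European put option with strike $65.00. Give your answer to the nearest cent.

$9.21

Risk-neutral probability p = (1 + 0.04 − 0.85)/(1.25 − 0.85) = 0.1900/0.4000 = 0.4750
Terminal stock prices: S_u = 68.75, S_d = 46.75
Terminal payoffs (K − S): max(-3.75, 0) = 0, max(18.25, 0) = 18.25
Node 0 (S = 55): V_0 = 1/1.04·[0.4750·0.0000 + 0.5250·18.2500] = 9.2127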